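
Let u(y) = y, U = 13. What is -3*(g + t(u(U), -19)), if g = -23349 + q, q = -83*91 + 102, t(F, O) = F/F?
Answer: 92397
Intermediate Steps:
t(F, O) = 1
q = -7451 (q = -7553 + 102 = -7451)
g = -30800 (g = -23349 - 7451 = -30800)
-3*(g + t(u(U), -19)) = -3*(-30800 + 1) = -3*(-30799) = 92397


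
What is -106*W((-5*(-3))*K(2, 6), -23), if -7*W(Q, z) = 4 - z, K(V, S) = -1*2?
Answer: 2862/7 ≈ 408.86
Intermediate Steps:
K(V, S) = -2
W(Q, z) = -4/7 + z/7 (W(Q, z) = -(4 - z)/7 = -4/7 + z/7)
-106*W((-5*(-3))*K(2, 6), -23) = -106*(-4/7 + (⅐)*(-23)) = -106*(-4/7 - 23/7) = -106*(-27/7) = 2862/7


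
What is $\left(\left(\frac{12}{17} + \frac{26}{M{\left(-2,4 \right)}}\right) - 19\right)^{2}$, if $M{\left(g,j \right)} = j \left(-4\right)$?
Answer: $\frac{7338681}{18496} \approx 396.77$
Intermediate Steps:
$M{\left(g,j \right)} = - 4 j$
$\left(\left(\frac{12}{17} + \frac{26}{M{\left(-2,4 \right)}}\right) - 19\right)^{2} = \left(\left(\frac{12}{17} + \frac{26}{\left(-4\right) 4}\right) - 19\right)^{2} = \left(\left(12 \cdot \frac{1}{17} + \frac{26}{-16}\right) - 19\right)^{2} = \left(\left(\frac{12}{17} + 26 \left(- \frac{1}{16}\right)\right) - 19\right)^{2} = \left(\left(\frac{12}{17} - \frac{13}{8}\right) - 19\right)^{2} = \left(- \frac{125}{136} - 19\right)^{2} = \left(- \frac{2709}{136}\right)^{2} = \frac{7338681}{18496}$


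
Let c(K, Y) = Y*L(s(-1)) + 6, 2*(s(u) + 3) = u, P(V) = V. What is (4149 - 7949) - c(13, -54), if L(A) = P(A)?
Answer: -3995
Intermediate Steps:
s(u) = -3 + u/2
L(A) = A
c(K, Y) = 6 - 7*Y/2 (c(K, Y) = Y*(-3 + (1/2)*(-1)) + 6 = Y*(-3 - 1/2) + 6 = Y*(-7/2) + 6 = -7*Y/2 + 6 = 6 - 7*Y/2)
(4149 - 7949) - c(13, -54) = (4149 - 7949) - (6 - 7/2*(-54)) = -3800 - (6 + 189) = -3800 - 1*195 = -3800 - 195 = -3995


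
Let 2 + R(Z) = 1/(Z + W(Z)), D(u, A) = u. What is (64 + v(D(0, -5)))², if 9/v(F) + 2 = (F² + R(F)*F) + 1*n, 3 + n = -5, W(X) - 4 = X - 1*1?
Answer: 398161/100 ≈ 3981.6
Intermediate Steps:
W(X) = 3 + X (W(X) = 4 + (X - 1*1) = 4 + (X - 1) = 4 + (-1 + X) = 3 + X)
n = -8 (n = -3 - 5 = -8)
R(Z) = -2 + 1/(3 + 2*Z) (R(Z) = -2 + 1/(Z + (3 + Z)) = -2 + 1/(3 + 2*Z))
v(F) = 9/(-10 + F² + F*(-5 - 4*F)/(3 + 2*F)) (v(F) = 9/(-2 + ((F² + ((-5 - 4*F)/(3 + 2*F))*F) + 1*(-8))) = 9/(-2 + ((F² + F*(-5 - 4*F)/(3 + 2*F)) - 8)) = 9/(-2 + (-8 + F² + F*(-5 - 4*F)/(3 + 2*F))) = 9/(-10 + F² + F*(-5 - 4*F)/(3 + 2*F)))
(64 + v(D(0, -5)))² = (64 + 9*(3 + 2*0)/(-30 - 1*0² - 25*0 + 2*0³))² = (64 + 9*(3 + 0)/(-30 - 1*0 + 0 + 2*0))² = (64 + 9*3/(-30 + 0 + 0 + 0))² = (64 + 9*3/(-30))² = (64 + 9*(-1/30)*3)² = (64 - 9/10)² = (631/10)² = 398161/100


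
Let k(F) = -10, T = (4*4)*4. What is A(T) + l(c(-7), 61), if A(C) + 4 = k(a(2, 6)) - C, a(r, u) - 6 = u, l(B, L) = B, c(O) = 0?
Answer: -78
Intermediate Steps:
T = 64 (T = 16*4 = 64)
a(r, u) = 6 + u
A(C) = -14 - C (A(C) = -4 + (-10 - C) = -14 - C)
A(T) + l(c(-7), 61) = (-14 - 1*64) + 0 = (-14 - 64) + 0 = -78 + 0 = -78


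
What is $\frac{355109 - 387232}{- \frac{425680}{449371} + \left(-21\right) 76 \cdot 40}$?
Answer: $\frac{14435144633}{28688270320} \approx 0.50317$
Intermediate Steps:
$\frac{355109 - 387232}{- \frac{425680}{449371} + \left(-21\right) 76 \cdot 40} = - \frac{32123}{\left(-425680\right) \frac{1}{449371} - 63840} = - \frac{32123}{- \frac{425680}{449371} - 63840} = - \frac{32123}{- \frac{28688270320}{449371}} = \left(-32123\right) \left(- \frac{449371}{28688270320}\right) = \frac{14435144633}{28688270320}$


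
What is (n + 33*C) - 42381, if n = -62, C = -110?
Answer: -46073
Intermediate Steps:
(n + 33*C) - 42381 = (-62 + 33*(-110)) - 42381 = (-62 - 3630) - 42381 = -3692 - 42381 = -46073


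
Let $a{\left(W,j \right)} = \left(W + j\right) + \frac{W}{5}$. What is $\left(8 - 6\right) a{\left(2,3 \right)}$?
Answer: $\frac{54}{5} \approx 10.8$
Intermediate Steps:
$a{\left(W,j \right)} = j + \frac{6 W}{5}$ ($a{\left(W,j \right)} = \left(W + j\right) + W \frac{1}{5} = \left(W + j\right) + \frac{W}{5} = j + \frac{6 W}{5}$)
$\left(8 - 6\right) a{\left(2,3 \right)} = \left(8 - 6\right) \left(3 + \frac{6}{5} \cdot 2\right) = 2 \left(3 + \frac{12}{5}\right) = 2 \cdot \frac{27}{5} = \frac{54}{5}$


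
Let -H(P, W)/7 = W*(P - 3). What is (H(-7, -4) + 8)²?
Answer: 73984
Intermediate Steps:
H(P, W) = -7*W*(-3 + P) (H(P, W) = -7*W*(P - 3) = -7*W*(-3 + P))
(H(-7, -4) + 8)² = (7*(-4)*(3 - 1*(-7)) + 8)² = (7*(-4)*(3 + 7) + 8)² = (7*(-4)*10 + 8)² = (-280 + 8)² = (-272)² = 73984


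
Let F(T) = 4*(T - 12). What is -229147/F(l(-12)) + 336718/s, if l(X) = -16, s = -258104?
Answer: 1055465087/516208 ≈ 2044.7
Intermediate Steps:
F(T) = -48 + 4*T (F(T) = 4*(-12 + T) = -48 + 4*T)
-229147/F(l(-12)) + 336718/s = -229147/(-48 + 4*(-16)) + 336718/(-258104) = -229147/(-48 - 64) + 336718*(-1/258104) = -229147/(-112) - 168359/129052 = -229147*(-1/112) - 168359/129052 = 229147/112 - 168359/129052 = 1055465087/516208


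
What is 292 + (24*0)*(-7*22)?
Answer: 292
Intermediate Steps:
292 + (24*0)*(-7*22) = 292 + 0*(-154) = 292 + 0 = 292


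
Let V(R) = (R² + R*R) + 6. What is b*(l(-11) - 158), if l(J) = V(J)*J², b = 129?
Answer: 3850650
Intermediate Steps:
V(R) = 6 + 2*R² (V(R) = (R² + R²) + 6 = 2*R² + 6 = 6 + 2*R²)
l(J) = J²*(6 + 2*J²) (l(J) = (6 + 2*J²)*J² = J²*(6 + 2*J²))
b*(l(-11) - 158) = 129*(2*(-11)²*(3 + (-11)²) - 158) = 129*(2*121*(3 + 121) - 158) = 129*(2*121*124 - 158) = 129*(30008 - 158) = 129*29850 = 3850650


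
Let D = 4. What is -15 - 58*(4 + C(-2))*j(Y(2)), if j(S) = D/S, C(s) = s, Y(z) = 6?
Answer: -277/3 ≈ -92.333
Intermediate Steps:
j(S) = 4/S
-15 - 58*(4 + C(-2))*j(Y(2)) = -15 - 58*(4 - 2)*4/6 = -15 - 116*4*(1/6) = -15 - 116*2/3 = -15 - 58*4/3 = -15 - 232/3 = -277/3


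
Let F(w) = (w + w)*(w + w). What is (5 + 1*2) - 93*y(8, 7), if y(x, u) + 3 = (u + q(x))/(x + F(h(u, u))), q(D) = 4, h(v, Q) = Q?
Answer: 19107/68 ≈ 280.99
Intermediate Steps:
F(w) = 4*w**2 (F(w) = (2*w)*(2*w) = 4*w**2)
y(x, u) = -3 + (4 + u)/(x + 4*u**2) (y(x, u) = -3 + (u + 4)/(x + 4*u**2) = -3 + (4 + u)/(x + 4*u**2))
(5 + 1*2) - 93*y(8, 7) = (5 + 1*2) - 93*(4 + 7 - 12*7**2 - 3*8)/(8 + 4*7**2) = (5 + 2) - 93*(4 + 7 - 12*49 - 24)/(8 + 4*49) = 7 - 93*(4 + 7 - 588 - 24)/(8 + 196) = 7 - 93*(-601)/204 = 7 - 31*(-601)/68 = 7 - 93*(-601/204) = 7 + 18631/68 = 19107/68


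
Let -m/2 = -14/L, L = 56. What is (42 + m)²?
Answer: 7225/4 ≈ 1806.3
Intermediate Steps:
m = ½ (m = -(-28)/56 = -2*(-¼) = ½ ≈ 0.50000)
(42 + m)² = (42 + ½)² = (85/2)² = 7225/4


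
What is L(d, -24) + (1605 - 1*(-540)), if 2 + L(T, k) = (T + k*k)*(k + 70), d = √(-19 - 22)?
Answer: 28639 + 46*I*√41 ≈ 28639.0 + 294.54*I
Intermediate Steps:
d = I*√41 (d = √(-41) = I*√41 ≈ 6.4031*I)
L(T, k) = -2 + (70 + k)*(T + k²) (L(T, k) = -2 + (T + k*k)*(k + 70) = -2 + (T + k²)*(70 + k) = -2 + (70 + k)*(T + k²))
L(d, -24) + (1605 - 1*(-540)) = (-2 + (-24)³ + 70*(I*√41) + 70*(-24)² + (I*√41)*(-24)) + (1605 - 1*(-540)) = (-2 - 13824 + 70*I*√41 + 70*576 - 24*I*√41) + (1605 + 540) = (-2 - 13824 + 70*I*√41 + 40320 - 24*I*√41) + 2145 = (26494 + 46*I*√41) + 2145 = 28639 + 46*I*√41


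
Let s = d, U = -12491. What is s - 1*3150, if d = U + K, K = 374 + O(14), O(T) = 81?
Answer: -15186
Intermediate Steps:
K = 455 (K = 374 + 81 = 455)
d = -12036 (d = -12491 + 455 = -12036)
s = -12036
s - 1*3150 = -12036 - 1*3150 = -12036 - 3150 = -15186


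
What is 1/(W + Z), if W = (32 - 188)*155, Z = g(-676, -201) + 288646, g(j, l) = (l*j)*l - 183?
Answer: -1/27046793 ≈ -3.6973e-8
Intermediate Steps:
g(j, l) = -183 + j*l² (g(j, l) = (j*l)*l - 183 = j*l² - 183 = -183 + j*l²)
Z = -27022613 (Z = (-183 - 676*(-201)²) + 288646 = (-183 - 676*40401) + 288646 = (-183 - 27311076) + 288646 = -27311259 + 288646 = -27022613)
W = -24180 (W = -156*155 = -24180)
1/(W + Z) = 1/(-24180 - 27022613) = 1/(-27046793) = -1/27046793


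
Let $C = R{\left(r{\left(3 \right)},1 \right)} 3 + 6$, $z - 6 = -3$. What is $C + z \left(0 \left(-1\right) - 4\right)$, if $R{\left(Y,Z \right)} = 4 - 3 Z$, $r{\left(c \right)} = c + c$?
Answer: $-3$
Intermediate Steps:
$r{\left(c \right)} = 2 c$
$z = 3$ ($z = 6 - 3 = 3$)
$C = 9$ ($C = \left(4 - 3\right) 3 + 6 = 1 \cdot 3 + 6 = 3 + 6 = 9$)
$C + z \left(0 \left(-1\right) - 4\right) = 9 + 3 \left(0 \left(-1\right) - 4\right) = 9 + 3 \left(0 - 4\right) = 9 + 3 \left(-4\right) = 9 - 12 = -3$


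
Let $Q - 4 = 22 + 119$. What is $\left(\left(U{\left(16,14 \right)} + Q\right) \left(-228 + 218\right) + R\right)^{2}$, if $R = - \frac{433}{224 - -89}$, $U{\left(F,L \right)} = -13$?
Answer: $\frac{171059169649}{97969} \approx 1.7461 \cdot 10^{6}$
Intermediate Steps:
$R = - \frac{433}{313}$ ($R = - \frac{433}{224 + 89} = - \frac{433}{313} \approx -1.3834$)
$Q = 145$ ($Q = 4 + \left(22 + 119\right) = 4 + 141 = 145$)
$\left(\left(U{\left(16,14 \right)} + Q\right) \left(-228 + 218\right) + R\right)^{2} = \left(\left(-13 + 145\right) \left(-228 + 218\right) - \frac{433}{313}\right)^{2} = \left(132 \left(-10\right) - \frac{433}{313}\right)^{2} = \left(-1320 - \frac{433}{313}\right)^{2} = \left(- \frac{413593}{313}\right)^{2} = \frac{171059169649}{97969}$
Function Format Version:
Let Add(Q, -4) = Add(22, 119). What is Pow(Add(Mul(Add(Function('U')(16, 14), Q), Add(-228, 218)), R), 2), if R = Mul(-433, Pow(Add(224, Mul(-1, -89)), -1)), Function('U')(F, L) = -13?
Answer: Rational(171059169649, 97969) ≈ 1.7461e+6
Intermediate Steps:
R = Rational(-433, 313) (R = Mul(-433, Pow(Add(224, 89), -1)) = Mul(-433, Pow(313, -1)) = Mul(-433, Rational(1, 313)) = Rational(-433, 313) ≈ -1.3834)
Q = 145 (Q = Add(4, Add(22, 119)) = Add(4, 141) = 145)
Pow(Add(Mul(Add(Function('U')(16, 14), Q), Add(-228, 218)), R), 2) = Pow(Add(Mul(Add(-13, 145), Add(-228, 218)), Rational(-433, 313)), 2) = Pow(Add(Mul(132, -10), Rational(-433, 313)), 2) = Pow(Add(-1320, Rational(-433, 313)), 2) = Pow(Rational(-413593, 313), 2) = Rational(171059169649, 97969)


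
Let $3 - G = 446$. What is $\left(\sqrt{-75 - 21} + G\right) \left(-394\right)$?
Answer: $174542 - 1576 i \sqrt{6} \approx 1.7454 \cdot 10^{5} - 3860.4 i$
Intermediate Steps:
$G = -443$ ($G = 3 - 446 = -443$)
$\left(\sqrt{-75 - 21} + G\right) \left(-394\right) = \left(\sqrt{-75 - 21} - 443\right) \left(-394\right) = \left(\sqrt{-96} - 443\right) \left(-394\right) = \left(4 i \sqrt{6} - 443\right) \left(-394\right) = \left(-443 + 4 i \sqrt{6}\right) \left(-394\right) = 174542 - 1576 i \sqrt{6}$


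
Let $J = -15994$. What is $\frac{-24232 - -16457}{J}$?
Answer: $\frac{7775}{15994} \approx 0.48612$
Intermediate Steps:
$\frac{-24232 - -16457}{J} = \frac{-24232 - -16457}{-15994} = \left(-24232 + 16457\right) \left(- \frac{1}{15994}\right) = \left(-7775\right) \left(- \frac{1}{15994}\right) = \frac{7775}{15994}$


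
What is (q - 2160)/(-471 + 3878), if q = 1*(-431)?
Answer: -2591/3407 ≈ -0.76049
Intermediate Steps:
q = -431
(q - 2160)/(-471 + 3878) = (-431 - 2160)/(-471 + 3878) = -2591/3407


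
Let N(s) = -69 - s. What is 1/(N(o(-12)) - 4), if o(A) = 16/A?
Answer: -3/215 ≈ -0.013953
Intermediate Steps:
1/(N(o(-12)) - 4) = 1/((-69 - 16/(-12)) - 4) = 1/((-69 - 16*(-1)/12) - 4) = 1/((-69 - 1*(-4/3)) - 4) = 1/((-69 + 4/3) - 4) = 1/(-203/3 - 4) = 1/(-215/3) = -3/215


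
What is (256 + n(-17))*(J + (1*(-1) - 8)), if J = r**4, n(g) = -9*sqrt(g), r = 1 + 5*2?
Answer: 3745792 - 131688*I*sqrt(17) ≈ 3.7458e+6 - 5.4296e+5*I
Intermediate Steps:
r = 11 (r = 1 + 10 = 11)
J = 14641 (J = 11**4 = 14641)
(256 + n(-17))*(J + (1*(-1) - 8)) = (256 - 9*I*sqrt(17))*(14641 + (1*(-1) - 8)) = (256 - 9*I*sqrt(17))*(14641 + (-1 - 8)) = (256 - 9*I*sqrt(17))*(14641 - 9) = (256 - 9*I*sqrt(17))*14632 = 3745792 - 131688*I*sqrt(17)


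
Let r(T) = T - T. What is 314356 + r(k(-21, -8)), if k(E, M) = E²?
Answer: 314356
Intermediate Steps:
r(T) = 0
314356 + r(k(-21, -8)) = 314356 + 0 = 314356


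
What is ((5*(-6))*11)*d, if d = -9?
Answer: 2970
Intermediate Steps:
((5*(-6))*11)*d = ((5*(-6))*11)*(-9) = -30*11*(-9) = -330*(-9) = 2970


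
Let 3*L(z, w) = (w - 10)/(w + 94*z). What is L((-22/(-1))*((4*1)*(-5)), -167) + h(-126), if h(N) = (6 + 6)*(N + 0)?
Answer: -62788765/41527 ≈ -1512.0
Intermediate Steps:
h(N) = 12*N
L(z, w) = (-10 + w)/(3*(w + 94*z)) (L(z, w) = ((w - 10)/(w + 94*z))/3 = ((-10 + w)/(w + 94*z))/3 = (-10 + w)/(3*(w + 94*z)))
L((-22/(-1))*((4*1)*(-5)), -167) + h(-126) = (-10 - 167)/(3*(-167 + 94*((-22/(-1))*((4*1)*(-5))))) + 12*(-126) = (⅓)*(-177)/(-167 + 94*((-22*(-1))*(4*(-5)))) - 1512 = (⅓)*(-177)/(-167 + 94*(22*(-20))) - 1512 = (⅓)*(-177)/(-167 + 94*(-440)) - 1512 = (⅓)*(-177)/(-167 - 41360) - 1512 = (⅓)*(-177)/(-41527) - 1512 = (⅓)*(-1/41527)*(-177) - 1512 = 59/41527 - 1512 = -62788765/41527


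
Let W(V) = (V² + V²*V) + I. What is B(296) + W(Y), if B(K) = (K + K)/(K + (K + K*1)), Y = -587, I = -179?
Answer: -605752837/3 ≈ -2.0192e+8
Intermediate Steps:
W(V) = -179 + V² + V³ (W(V) = (V² + V²*V) - 179 = (V² + V³) - 179 = -179 + V² + V³)
B(K) = ⅔ (B(K) = (2*K)/(K + (K + K)) = (2*K)/(K + 2*K) = (2*K)/((3*K)) = (2*K)*(1/(3*K)) = ⅔)
B(296) + W(Y) = ⅔ + (-179 + (-587)² + (-587)³) = ⅔ + (-179 + 344569 - 202262003) = ⅔ - 201917613 = -605752837/3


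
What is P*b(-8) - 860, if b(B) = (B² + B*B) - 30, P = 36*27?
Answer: 94396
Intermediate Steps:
P = 972
b(B) = -30 + 2*B² (b(B) = (B² + B²) - 30 = 2*B² - 30 = -30 + 2*B²)
P*b(-8) - 860 = 972*(-30 + 2*(-8)²) - 860 = 972*(-30 + 2*64) - 860 = 972*(-30 + 128) - 860 = 972*98 - 860 = 95256 - 860 = 94396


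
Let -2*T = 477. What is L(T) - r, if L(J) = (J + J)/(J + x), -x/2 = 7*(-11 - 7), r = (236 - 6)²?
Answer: -158806/3 ≈ -52935.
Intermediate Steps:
T = -477/2 (T = -½*477 = -477/2 ≈ -238.50)
r = 52900 (r = 230² = 52900)
x = 252 (x = -14*(-11 - 7) = -14*(-18) = -2*(-126) = 252)
L(J) = 2*J/(252 + J) (L(J) = (J + J)/(J + 252) = (2*J)/(252 + J) = 2*J/(252 + J))
L(T) - r = 2*(-477/2)/(252 - 477/2) - 1*52900 = 2*(-477/2)/(27/2) - 52900 = 2*(-477/2)*(2/27) - 52900 = -106/3 - 52900 = -158806/3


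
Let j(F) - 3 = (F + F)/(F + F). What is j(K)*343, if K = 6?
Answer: 1372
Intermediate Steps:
j(F) = 4 (j(F) = 3 + (F + F)/(F + F) = 3 + (2*F)/((2*F)) = 3 + (2*F)*(1/(2*F)) = 3 + 1 = 4)
j(K)*343 = 4*343 = 1372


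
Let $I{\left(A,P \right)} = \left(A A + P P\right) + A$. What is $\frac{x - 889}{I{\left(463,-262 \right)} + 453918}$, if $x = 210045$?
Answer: $\frac{104578}{368697} \approx 0.28364$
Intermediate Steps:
$I{\left(A,P \right)} = A + A^{2} + P^{2}$ ($I{\left(A,P \right)} = \left(A^{2} + P^{2}\right) + A = A + A^{2} + P^{2}$)
$\frac{x - 889}{I{\left(463,-262 \right)} + 453918} = \frac{210045 - 889}{\left(463 + 463^{2} + \left(-262\right)^{2}\right) + 453918} = \frac{209156}{\left(463 + 214369 + 68644\right) + 453918} = \frac{209156}{283476 + 453918} = \frac{209156}{737394} = 209156 \cdot \frac{1}{737394} = \frac{104578}{368697}$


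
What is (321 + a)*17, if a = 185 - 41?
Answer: 7905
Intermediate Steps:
a = 144
(321 + a)*17 = (321 + 144)*17 = 465*17 = 7905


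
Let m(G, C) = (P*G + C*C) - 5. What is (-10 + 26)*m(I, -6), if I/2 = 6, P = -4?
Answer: -272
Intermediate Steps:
I = 12 (I = 2*6 = 12)
m(G, C) = -5 + C² - 4*G (m(G, C) = (-4*G + C*C) - 5 = (-4*G + C²) - 5 = (C² - 4*G) - 5 = -5 + C² - 4*G)
(-10 + 26)*m(I, -6) = (-10 + 26)*(-5 + (-6)² - 4*12) = 16*(-5 + 36 - 48) = 16*(-17) = -272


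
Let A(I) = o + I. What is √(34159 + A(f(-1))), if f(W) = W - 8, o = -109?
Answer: √34041 ≈ 184.50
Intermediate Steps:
f(W) = -8 + W
A(I) = -109 + I
√(34159 + A(f(-1))) = √(34159 + (-109 + (-8 - 1))) = √(34159 + (-109 - 9)) = √(34159 - 118) = √34041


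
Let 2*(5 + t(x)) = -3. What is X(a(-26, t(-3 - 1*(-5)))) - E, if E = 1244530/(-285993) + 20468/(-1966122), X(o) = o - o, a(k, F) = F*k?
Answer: 45421324396/10412909799 ≈ 4.3620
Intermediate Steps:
t(x) = -13/2 (t(x) = -5 + (1/2)*(-3) = -5 - 3/2 = -13/2)
X(o) = 0
E = -45421324396/10412909799 (E = 1244530*(-1/285993) + 20468*(-1/1966122) = -1244530/285993 - 10234/983061 = -45421324396/10412909799 ≈ -4.3620)
X(a(-26, t(-3 - 1*(-5)))) - E = 0 - 1*(-45421324396/10412909799) = 0 + 45421324396/10412909799 = 45421324396/10412909799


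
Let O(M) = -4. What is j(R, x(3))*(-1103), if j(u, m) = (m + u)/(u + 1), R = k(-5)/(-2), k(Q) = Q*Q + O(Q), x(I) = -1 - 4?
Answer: -34193/19 ≈ -1799.6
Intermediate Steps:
x(I) = -5
k(Q) = -4 + Q**2 (k(Q) = Q*Q - 4 = Q**2 - 4 = -4 + Q**2)
R = -21/2 (R = (-4 + (-5)**2)/(-2) = (-4 + 25)*(-1/2) = 21*(-1/2) = -21/2 ≈ -10.500)
j(u, m) = (m + u)/(1 + u)
j(R, x(3))*(-1103) = ((-5 - 21/2)/(1 - 21/2))*(-1103) = (-31/2/(-19/2))*(-1103) = -2/19*(-31/2)*(-1103) = (31/19)*(-1103) = -34193/19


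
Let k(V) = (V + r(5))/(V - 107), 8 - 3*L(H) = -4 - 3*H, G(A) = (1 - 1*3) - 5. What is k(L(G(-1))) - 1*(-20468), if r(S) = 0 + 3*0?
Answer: 2251483/110 ≈ 20468.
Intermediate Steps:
r(S) = 0 (r(S) = 0 + 0 = 0)
G(A) = -7 (G(A) = (1 - 3) - 5 = -2 - 5 = -7)
L(H) = 4 + H (L(H) = 8/3 - (-4 - 3*H)/3 = 8/3 + (4/3 + H) = 4 + H)
k(V) = V/(-107 + V) (k(V) = (V + 0)/(V - 107) = V/(-107 + V))
k(L(G(-1))) - 1*(-20468) = (4 - 7)/(-107 + (4 - 7)) - 1*(-20468) = -3/(-107 - 3) + 20468 = -3/(-110) + 20468 = -3*(-1/110) + 20468 = 3/110 + 20468 = 2251483/110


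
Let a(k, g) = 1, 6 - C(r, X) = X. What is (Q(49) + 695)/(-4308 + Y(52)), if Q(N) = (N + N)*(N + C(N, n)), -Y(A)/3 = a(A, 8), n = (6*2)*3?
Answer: -2557/4311 ≈ -0.59313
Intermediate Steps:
n = 36 (n = 12*3 = 36)
C(r, X) = 6 - X
Y(A) = -3 (Y(A) = -3*1 = -3)
Q(N) = 2*N*(-30 + N) (Q(N) = (N + N)*(N + (6 - 1*36)) = (2*N)*(N + (6 - 36)) = (2*N)*(N - 30) = (2*N)*(-30 + N) = 2*N*(-30 + N))
(Q(49) + 695)/(-4308 + Y(52)) = (2*49*(-30 + 49) + 695)/(-4308 - 3) = (2*49*19 + 695)/(-4311) = (1862 + 695)*(-1/4311) = 2557*(-1/4311) = -2557/4311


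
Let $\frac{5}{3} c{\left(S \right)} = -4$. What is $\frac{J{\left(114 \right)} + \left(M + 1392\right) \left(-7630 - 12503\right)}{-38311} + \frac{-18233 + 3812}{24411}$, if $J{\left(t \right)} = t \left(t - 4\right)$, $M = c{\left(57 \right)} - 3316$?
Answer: $- \frac{1579366627457}{1558683035} \approx -1013.3$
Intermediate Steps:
$c{\left(S \right)} = - \frac{12}{5}$ ($c{\left(S \right)} = \frac{3}{5} \left(-4\right) = - \frac{12}{5}$)
$M = - \frac{16592}{5}$ ($M = - \frac{12}{5} - 3316 = - \frac{16592}{5} \approx -3318.4$)
$J{\left(t \right)} = t \left(-4 + t\right)$
$\frac{J{\left(114 \right)} + \left(M + 1392\right) \left(-7630 - 12503\right)}{-38311} + \frac{-18233 + 3812}{24411} = \frac{114 \left(-4 + 114\right) + \left(- \frac{16592}{5} + 1392\right) \left(-7630 - 12503\right)}{-38311} + \frac{-18233 + 3812}{24411} = \left(114 \cdot 110 - - \frac{193921056}{5}\right) \left(- \frac{1}{38311}\right) - \frac{4807}{8137} = \left(12540 + \frac{193921056}{5}\right) \left(- \frac{1}{38311}\right) - \frac{4807}{8137} = \frac{193983756}{5} \left(- \frac{1}{38311}\right) - \frac{4807}{8137} = - \frac{193983756}{191555} - \frac{4807}{8137} = - \frac{1579366627457}{1558683035}$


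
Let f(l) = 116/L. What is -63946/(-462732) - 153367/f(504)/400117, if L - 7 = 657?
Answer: -5519333663063/2684630624838 ≈ -2.0559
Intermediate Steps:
L = 664 (L = 7 + 657 = 664)
f(l) = 29/166 (f(l) = 116/664 = 116*(1/664) = 29/166)
-63946/(-462732) - 153367/f(504)/400117 = -63946/(-462732) - 153367/29/166/400117 = -63946*(-1/462732) - 153367*166/29*(1/400117) = 31973/231366 - 25458922/29*1/400117 = 31973/231366 - 25458922/11603393 = -5519333663063/2684630624838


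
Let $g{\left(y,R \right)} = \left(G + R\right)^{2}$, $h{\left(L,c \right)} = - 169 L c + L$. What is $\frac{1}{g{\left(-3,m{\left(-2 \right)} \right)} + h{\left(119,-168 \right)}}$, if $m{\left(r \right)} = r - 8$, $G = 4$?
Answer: $\frac{1}{3378803} \approx 2.9596 \cdot 10^{-7}$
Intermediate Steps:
$m{\left(r \right)} = -8 + r$
$h{\left(L,c \right)} = L - 169 L c$ ($h{\left(L,c \right)} = - 169 L c + L = L - 169 L c$)
$g{\left(y,R \right)} = \left(4 + R\right)^{2}$
$\frac{1}{g{\left(-3,m{\left(-2 \right)} \right)} + h{\left(119,-168 \right)}} = \frac{1}{\left(4 - 10\right)^{2} + 119 \left(1 - -28392\right)} = \frac{1}{\left(4 - 10\right)^{2} + 119 \left(1 + 28392\right)} = \frac{1}{\left(-6\right)^{2} + 119 \cdot 28393} = \frac{1}{36 + 3378767} = \frac{1}{3378803}$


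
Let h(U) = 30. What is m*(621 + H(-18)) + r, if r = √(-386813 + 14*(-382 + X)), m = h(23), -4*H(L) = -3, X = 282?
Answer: 37305/2 + I*√388213 ≈ 18653.0 + 623.07*I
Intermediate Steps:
H(L) = ¾ (H(L) = -¼*(-3) = ¾)
m = 30
r = I*√388213 (r = √(-386813 + 14*(-382 + 282)) = √(-386813 + 14*(-100)) = √(-386813 - 1400) = √(-388213) = I*√388213 ≈ 623.07*I)
m*(621 + H(-18)) + r = 30*(621 + ¾) + I*√388213 = 30*(2487/4) + I*√388213 = 37305/2 + I*√388213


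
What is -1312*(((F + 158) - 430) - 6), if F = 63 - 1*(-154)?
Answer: 80032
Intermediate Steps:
F = 217 (F = 63 + 154 = 217)
-1312*(((F + 158) - 430) - 6) = -1312*(((217 + 158) - 430) - 6) = -1312*((375 - 430) - 6) = -1312*(-55 - 6) = -1312*(-61) = 80032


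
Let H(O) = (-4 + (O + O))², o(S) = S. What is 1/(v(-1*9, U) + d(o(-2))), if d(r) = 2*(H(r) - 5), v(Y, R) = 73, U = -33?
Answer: 1/191 ≈ 0.0052356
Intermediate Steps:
H(O) = (-4 + 2*O)²
d(r) = -10 + 8*(-2 + r)² (d(r) = 2*(4*(-2 + r)² - 5) = 2*(-5 + 4*(-2 + r)²) = -10 + 8*(-2 + r)²)
1/(v(-1*9, U) + d(o(-2))) = 1/(73 + (-10 + 8*(-2 - 2)²)) = 1/(73 + (-10 + 8*(-4)²)) = 1/(73 + (-10 + 8*16)) = 1/(73 + (-10 + 128)) = 1/(73 + 118) = 1/191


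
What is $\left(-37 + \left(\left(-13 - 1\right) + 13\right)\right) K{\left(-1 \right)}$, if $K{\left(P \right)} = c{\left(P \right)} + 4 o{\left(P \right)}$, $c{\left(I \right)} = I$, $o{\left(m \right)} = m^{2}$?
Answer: $-114$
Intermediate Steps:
$K{\left(P \right)} = P + 4 P^{2}$
$\left(-37 + \left(\left(-13 - 1\right) + 13\right)\right) K{\left(-1 \right)} = \left(-37 + \left(\left(-13 - 1\right) + 13\right)\right) \left(- (1 + 4 \left(-1\right))\right) = \left(-37 + \left(-14 + 13\right)\right) \left(- (1 - 4)\right) = \left(-37 - 1\right) \left(\left(-1\right) \left(-3\right)\right) = \left(-38\right) 3 = -114$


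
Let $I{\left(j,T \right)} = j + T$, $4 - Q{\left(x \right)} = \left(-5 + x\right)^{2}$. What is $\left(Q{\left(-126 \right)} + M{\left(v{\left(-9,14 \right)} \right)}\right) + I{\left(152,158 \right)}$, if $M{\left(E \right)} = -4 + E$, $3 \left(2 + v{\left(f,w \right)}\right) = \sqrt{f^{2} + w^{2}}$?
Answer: $-16853 + \frac{\sqrt{277}}{3} \approx -16847.0$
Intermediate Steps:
$v{\left(f,w \right)} = -2 + \frac{\sqrt{f^{2} + w^{2}}}{3}$
$Q{\left(x \right)} = 4 - \left(-5 + x\right)^{2}$
$I{\left(j,T \right)} = T + j$
$\left(Q{\left(-126 \right)} + M{\left(v{\left(-9,14 \right)} \right)}\right) + I{\left(152,158 \right)} = \left(\left(4 - \left(-5 - 126\right)^{2}\right) - \left(6 - \frac{\sqrt{\left(-9\right)^{2} + 14^{2}}}{3}\right)\right) + \left(158 + 152\right) = \left(\left(4 - \left(-131\right)^{2}\right) - \left(6 - \frac{\sqrt{81 + 196}}{3}\right)\right) + 310 = \left(\left(4 - 17161\right) - \left(6 - \frac{\sqrt{277}}{3}\right)\right) + 310 = \left(-17157 - \left(6 - \frac{\sqrt{277}}{3}\right)\right) + 310 = \left(-17163 + \frac{\sqrt{277}}{3}\right) + 310 = -16853 + \frac{\sqrt{277}}{3}$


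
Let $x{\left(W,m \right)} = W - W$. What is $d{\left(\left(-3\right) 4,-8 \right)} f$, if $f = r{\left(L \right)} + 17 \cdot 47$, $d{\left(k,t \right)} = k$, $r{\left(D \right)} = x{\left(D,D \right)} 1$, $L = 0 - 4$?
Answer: $-9588$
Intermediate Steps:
$x{\left(W,m \right)} = 0$
$L = -4$
$r{\left(D \right)} = 0$ ($r{\left(D \right)} = 0 \cdot 1 = 0$)
$f = 799$ ($f = 0 + 17 \cdot 47 = 0 + 799 = 799$)
$d{\left(\left(-3\right) 4,-8 \right)} f = \left(-3\right) 4 \cdot 799 = \left(-12\right) 799 = -9588$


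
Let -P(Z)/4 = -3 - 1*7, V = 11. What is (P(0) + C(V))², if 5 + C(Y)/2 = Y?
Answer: 2704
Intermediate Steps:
C(Y) = -10 + 2*Y
P(Z) = 40 (P(Z) = -4*(-3 - 1*7) = -4*(-3 - 7) = -4*(-10) = 40)
(P(0) + C(V))² = (40 + (-10 + 2*11))² = (40 + (-10 + 22))² = (40 + 12)² = 52² = 2704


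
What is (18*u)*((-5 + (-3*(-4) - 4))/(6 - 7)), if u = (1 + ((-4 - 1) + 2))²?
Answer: -216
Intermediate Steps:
u = 4 (u = (1 + (-5 + 2))² = (1 - 3)² = (-2)² = 4)
(18*u)*((-5 + (-3*(-4) - 4))/(6 - 7)) = (18*4)*((-5 + (-3*(-4) - 4))/(6 - 7)) = 72*((-5 + (12 - 4))/(-1)) = 72*((-5 + 8)*(-1)) = 72*(3*(-1)) = 72*(-3) = -216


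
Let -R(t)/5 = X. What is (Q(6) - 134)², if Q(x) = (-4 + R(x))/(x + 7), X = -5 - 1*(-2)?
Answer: 2996361/169 ≈ 17730.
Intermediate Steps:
X = -3 (X = -5 + 2 = -3)
R(t) = 15 (R(t) = -5*(-3) = 15)
Q(x) = 11/(7 + x) (Q(x) = (-4 + 15)/(x + 7) = 11/(7 + x))
(Q(6) - 134)² = (11/(7 + 6) - 134)² = (11/13 - 134)² = (-1731/13)² = 2996361/169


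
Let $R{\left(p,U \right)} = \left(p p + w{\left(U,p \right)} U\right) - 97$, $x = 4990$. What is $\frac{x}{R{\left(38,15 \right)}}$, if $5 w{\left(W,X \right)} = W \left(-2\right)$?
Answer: $\frac{4990}{1257} \approx 3.9698$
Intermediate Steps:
$w{\left(W,X \right)} = - \frac{2 W}{5}$ ($w{\left(W,X \right)} = \frac{W \left(-2\right)}{5} = \frac{\left(-2\right) W}{5} = - \frac{2 W}{5}$)
$R{\left(p,U \right)} = -97 + p^{2} - \frac{2 U^{2}}{5}$ ($R{\left(p,U \right)} = \left(p p + - \frac{2 U}{5} U\right) - 97 = \left(p^{2} - \frac{2 U^{2}}{5}\right) - 97 = -97 + p^{2} - \frac{2 U^{2}}{5}$)
$\frac{x}{R{\left(38,15 \right)}} = \frac{4990}{-97 + 38^{2} - \frac{2 \cdot 15^{2}}{5}} = \frac{4990}{-97 + 1444 - 90} = \frac{4990}{1257}$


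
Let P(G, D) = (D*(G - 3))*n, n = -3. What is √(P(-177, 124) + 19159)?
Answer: √86119 ≈ 293.46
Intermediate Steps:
P(G, D) = -3*D*(-3 + G) (P(G, D) = (D*(G - 3))*(-3) = (D*(-3 + G))*(-3) = -3*D*(-3 + G))
√(P(-177, 124) + 19159) = √(3*124*(3 - 1*(-177)) + 19159) = √(3*124*(3 + 177) + 19159) = √(3*124*180 + 19159) = √(66960 + 19159) = √86119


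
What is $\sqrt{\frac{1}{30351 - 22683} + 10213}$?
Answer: $\frac{\sqrt{16680729705}}{1278} \approx 101.06$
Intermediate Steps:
$\sqrt{\frac{1}{30351 - 22683} + 10213} = \sqrt{\frac{1}{7668} + 10213} = \sqrt{\frac{78313285}{7668}} = \frac{\sqrt{16680729705}}{1278}$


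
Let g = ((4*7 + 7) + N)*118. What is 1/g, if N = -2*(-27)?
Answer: 1/10502 ≈ 9.5220e-5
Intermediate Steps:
N = 54
g = 10502 (g = ((4*7 + 7) + 54)*118 = ((28 + 7) + 54)*118 = (35 + 54)*118 = 89*118 = 10502)
1/g = 1/10502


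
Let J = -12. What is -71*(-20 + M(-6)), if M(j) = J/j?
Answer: 1278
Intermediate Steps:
M(j) = -12/j
-71*(-20 + M(-6)) = -71*(-20 - 12/(-6)) = -71*(-20 - 12*(-⅙)) = -71*(-20 + 2) = -71*(-18) = 1278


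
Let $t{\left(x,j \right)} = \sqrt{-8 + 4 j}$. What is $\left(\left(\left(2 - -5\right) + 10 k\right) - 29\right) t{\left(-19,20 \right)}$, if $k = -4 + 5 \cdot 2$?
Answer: $228 \sqrt{2} \approx 322.44$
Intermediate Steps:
$k = 6$ ($k = -4 + 10 = 6$)
$\left(\left(\left(2 - -5\right) + 10 k\right) - 29\right) t{\left(-19,20 \right)} = \left(\left(\left(2 - -5\right) + 10 \cdot 6\right) - 29\right) 2 \sqrt{-2 + 20} = \left(\left(\left(2 + 5\right) + 60\right) - 29\right) 2 \sqrt{18} = \left(\left(7 + 60\right) - 29\right) 2 \cdot 3 \sqrt{2} = \left(67 - 29\right) 6 \sqrt{2} = 38 \cdot 6 \sqrt{2} = 228 \sqrt{2}$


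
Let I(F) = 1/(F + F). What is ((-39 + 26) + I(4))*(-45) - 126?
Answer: 3627/8 ≈ 453.38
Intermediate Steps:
I(F) = 1/(2*F)
((-39 + 26) + I(4))*(-45) - 126 = ((-39 + 26) + (½)/4)*(-45) - 126 = (-13 + (½)*(¼))*(-45) - 126 = (-13 + ⅛)*(-45) - 126 = -103/8*(-45) - 126 = 4635/8 - 126 = 3627/8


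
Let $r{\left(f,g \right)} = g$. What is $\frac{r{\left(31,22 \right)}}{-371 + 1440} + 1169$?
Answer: $\frac{1249683}{1069} \approx 1169.0$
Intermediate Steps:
$\frac{r{\left(31,22 \right)}}{-371 + 1440} + 1169 = \frac{22}{-371 + 1440} + 1169 = \frac{22}{1069} + 1169 = \frac{1249683}{1069}$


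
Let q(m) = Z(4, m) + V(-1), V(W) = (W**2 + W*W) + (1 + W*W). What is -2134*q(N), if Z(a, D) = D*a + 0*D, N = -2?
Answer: 8536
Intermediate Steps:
Z(a, D) = D*a (Z(a, D) = D*a + 0 = D*a)
V(W) = 1 + 3*W**2 (V(W) = (W**2 + W**2) + (1 + W**2) = 2*W**2 + (1 + W**2) = 1 + 3*W**2)
q(m) = 4 + 4*m (q(m) = m*4 + (1 + 3*(-1)**2) = 4*m + (1 + 3*1) = 4*m + (1 + 3) = 4*m + 4 = 4 + 4*m)
-2134*q(N) = -2134*(4 + 4*(-2)) = -2134*(4 - 8) = -2134*(-4) = 8536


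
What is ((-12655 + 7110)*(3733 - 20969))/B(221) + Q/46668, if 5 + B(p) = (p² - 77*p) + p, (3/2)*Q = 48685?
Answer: 9294311687/3115089 ≈ 2983.6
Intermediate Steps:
Q = 97370/3 (Q = (⅔)*48685 = 97370/3 ≈ 32457.)
B(p) = -5 + p² - 76*p (B(p) = -5 + ((p² - 77*p) + p) = -5 + (p² - 76*p) = -5 + p² - 76*p)
((-12655 + 7110)*(3733 - 20969))/B(221) + Q/46668 = ((-12655 + 7110)*(3733 - 20969))/(-5 + 221² - 76*221) + (97370/3)/46668 = (-5545*(-17236))/(-5 + 48841 - 16796) + (97370/3)*(1/46668) = 95573620/32040 + 48685/70002 = 95573620*(1/32040) + 48685/70002 = 4778681/1602 + 48685/70002 = 9294311687/3115089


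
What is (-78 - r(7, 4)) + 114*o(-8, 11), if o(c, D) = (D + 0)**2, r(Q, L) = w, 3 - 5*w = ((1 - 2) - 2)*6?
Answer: 68559/5 ≈ 13712.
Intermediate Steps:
w = 21/5 (w = 3/5 - ((1 - 2) - 2)*6/5 = 3/5 - (-1 - 2)*6/5 = 3/5 - (-3)*6/5 = 3/5 - 1/5*(-18) = 3/5 + 18/5 = 21/5 ≈ 4.2000)
r(Q, L) = 21/5
o(c, D) = D**2
(-78 - r(7, 4)) + 114*o(-8, 11) = (-78 - 1*21/5) + 114*11**2 = (-78 - 21/5) + 114*121 = -411/5 + 13794 = 68559/5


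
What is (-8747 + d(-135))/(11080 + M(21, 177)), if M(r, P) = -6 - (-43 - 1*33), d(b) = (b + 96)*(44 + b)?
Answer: -2599/5575 ≈ -0.46619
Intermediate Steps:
d(b) = (44 + b)*(96 + b) (d(b) = (96 + b)*(44 + b) = (44 + b)*(96 + b))
M(r, P) = 70 (M(r, P) = -6 - (-43 - 33) = -6 - 1*(-76) = -6 + 76 = 70)
(-8747 + d(-135))/(11080 + M(21, 177)) = (-8747 + (4224 + (-135)**2 + 140*(-135)))/(11080 + 70) = (-8747 + (4224 + 18225 - 18900))/11150 = (-8747 + 3549)*(1/11150) = -5198*1/11150 = -2599/5575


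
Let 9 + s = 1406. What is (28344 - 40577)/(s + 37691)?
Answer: -12233/39088 ≈ -0.31296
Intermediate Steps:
s = 1397 (s = -9 + 1406 = 1397)
(28344 - 40577)/(s + 37691) = (28344 - 40577)/(1397 + 37691) = -12233/39088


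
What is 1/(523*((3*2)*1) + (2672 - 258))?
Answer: 1/5552 ≈ 0.00018012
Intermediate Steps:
1/(523*((3*2)*1) + (2672 - 258)) = 1/(523*(6*1) + 2414) = 1/(523*6 + 2414) = 1/(3138 + 2414) = 1/5552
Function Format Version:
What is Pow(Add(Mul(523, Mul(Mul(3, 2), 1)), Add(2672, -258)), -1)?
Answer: Rational(1, 5552) ≈ 0.00018012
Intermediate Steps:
Pow(Add(Mul(523, Mul(Mul(3, 2), 1)), Add(2672, -258)), -1) = Pow(Add(Mul(523, Mul(6, 1)), 2414), -1) = Pow(Add(Mul(523, 6), 2414), -1) = Pow(Add(3138, 2414), -1) = Pow(5552, -1) = Rational(1, 5552)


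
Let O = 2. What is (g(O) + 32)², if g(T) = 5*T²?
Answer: 2704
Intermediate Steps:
(g(O) + 32)² = (5*2² + 32)² = (5*4 + 32)² = (20 + 32)² = 52² = 2704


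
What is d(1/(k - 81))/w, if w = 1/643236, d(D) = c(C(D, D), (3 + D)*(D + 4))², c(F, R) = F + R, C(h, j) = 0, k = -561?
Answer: 1308887443939026875/14156596908 ≈ 9.2458e+7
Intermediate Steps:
d(D) = (3 + D)²*(4 + D)² (d(D) = (0 + (3 + D)*(D + 4))² = (0 + (3 + D)*(4 + D))² = ((3 + D)*(4 + D))² = (3 + D)²*(4 + D)²)
w = 1/643236 ≈ 1.5546e-6
d(1/(k - 81))/w = (12 + (1/(-561 - 81))² + 7/(-561 - 81))²/(1/643236) = (12 + (1/(-642))² + 7/(-642))²*643236 = (12 + (-1/642)² + 7*(-1/642))²*643236 = (12 + 1/412164 - 7/642)²*643236 = (4941475/412164)²*643236 = (24418175175625/169879162896)*643236 = 1308887443939026875/14156596908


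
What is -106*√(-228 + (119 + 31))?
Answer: -106*I*√78 ≈ -936.17*I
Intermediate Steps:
-106*√(-228 + (119 + 31)) = -106*√(-228 + 150) = -106*I*√78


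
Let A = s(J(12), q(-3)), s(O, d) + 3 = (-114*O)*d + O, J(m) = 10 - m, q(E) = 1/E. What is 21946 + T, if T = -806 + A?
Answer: 21059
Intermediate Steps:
s(O, d) = -3 + O - 114*O*d (s(O, d) = -3 + ((-114*O)*d + O) = -3 + (-114*O*d + O) = -3 + (O - 114*O*d) = -3 + O - 114*O*d)
A = -81 (A = -3 + (10 - 1*12) - 114*(10 - 1*12)/(-3) = -3 + (10 - 12) - 114*(10 - 12)*(-⅓) = -3 - 2 - 114*(-2)*(-⅓) = -3 - 2 - 76 = -81)
T = -887 (T = -806 - 81 = -887)
21946 + T = 21946 - 887 = 21059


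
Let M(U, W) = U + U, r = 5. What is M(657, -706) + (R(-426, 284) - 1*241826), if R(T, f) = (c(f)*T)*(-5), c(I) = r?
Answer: -229862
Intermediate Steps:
c(I) = 5
R(T, f) = -25*T (R(T, f) = (5*T)*(-5) = -25*T)
M(U, W) = 2*U
M(657, -706) + (R(-426, 284) - 1*241826) = 2*657 + (-25*(-426) - 1*241826) = 1314 + (10650 - 241826) = 1314 - 231176 = -229862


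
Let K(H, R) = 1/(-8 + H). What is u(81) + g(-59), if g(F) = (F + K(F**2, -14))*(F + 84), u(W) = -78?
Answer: -5393544/3473 ≈ -1553.0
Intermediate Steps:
g(F) = (84 + F)*(F + 1/(-8 + F**2)) (g(F) = (F + 1/(-8 + F**2))*(F + 84) = (F + 1/(-8 + F**2))*(84 + F) = (84 + F)*(F + 1/(-8 + F**2)))
u(81) + g(-59) = -78 + (84 - 59 - 59*(-8 + (-59)**2)*(84 - 59))/(-8 + (-59)**2) = -78 + (84 - 59 - 59*(-8 + 3481)*25)/(-8 + 3481) = -78 + (84 - 59 - 59*3473*25)/3473 = -78 + (84 - 59 - 5122675)/3473 = -78 + (1/3473)*(-5122650) = -78 - 5122650/3473 = -5393544/3473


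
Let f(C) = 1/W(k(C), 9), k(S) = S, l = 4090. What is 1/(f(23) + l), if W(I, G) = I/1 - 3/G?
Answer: 68/278123 ≈ 0.00024450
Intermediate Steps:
W(I, G) = I - 3/G (W(I, G) = I*1 - 3/G = I - 3/G)
f(C) = 1/(-1/3 + C) (f(C) = 1/(C - 3/9) = 1/(C - 3*1/9) = 1/(C - 1/3) = 1/(-1/3 + C))
1/(f(23) + l) = 1/(3/(-1 + 3*23) + 4090) = 1/(3/(-1 + 69) + 4090) = 1/(3/68 + 4090) = 1/(278123/68) = 68/278123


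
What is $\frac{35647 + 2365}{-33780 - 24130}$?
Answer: $- \frac{19006}{28955} \approx -0.6564$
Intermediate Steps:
$\frac{35647 + 2365}{-33780 - 24130} = \frac{38012}{-57910} = 38012 \left(- \frac{1}{57910}\right) = - \frac{19006}{28955}$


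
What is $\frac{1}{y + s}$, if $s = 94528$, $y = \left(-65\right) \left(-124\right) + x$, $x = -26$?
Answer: $\frac{1}{102562} \approx 9.7502 \cdot 10^{-6}$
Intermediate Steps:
$y = 8034$ ($y = \left(-65\right) \left(-124\right) - 26 = 8060 - 26 = 8034$)
$\frac{1}{y + s} = \frac{1}{8034 + 94528} = \frac{1}{102562}$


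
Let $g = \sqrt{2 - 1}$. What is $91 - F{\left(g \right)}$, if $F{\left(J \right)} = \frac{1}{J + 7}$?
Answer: $\frac{727}{8} \approx 90.875$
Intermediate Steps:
$g = 1$ ($g = \sqrt{1} = 1$)
$F{\left(J \right)} = \frac{1}{7 + J}$
$91 - F{\left(g \right)} = 91 - \frac{1}{7 + 1} = 91 - \frac{1}{8} = \frac{727}{8}$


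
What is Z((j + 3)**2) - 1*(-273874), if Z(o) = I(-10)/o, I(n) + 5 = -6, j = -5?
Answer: 1095485/4 ≈ 2.7387e+5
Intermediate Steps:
I(n) = -11 (I(n) = -5 - 6 = -11)
Z(o) = -11/o
Z((j + 3)**2) - 1*(-273874) = -11/(-5 + 3)**2 - 1*(-273874) = -11/((-2)**2) + 273874 = -11/4 + 273874 = 1095485/4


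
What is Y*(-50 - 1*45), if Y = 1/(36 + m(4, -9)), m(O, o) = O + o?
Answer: -95/31 ≈ -3.0645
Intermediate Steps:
Y = 1/31 (Y = 1/(36 + (4 - 9)) = 1/(36 - 5) = 1/31 ≈ 0.032258)
Y*(-50 - 1*45) = (-50 - 1*45)/31 = (-50 - 45)/31 = (1/31)*(-95) = -95/31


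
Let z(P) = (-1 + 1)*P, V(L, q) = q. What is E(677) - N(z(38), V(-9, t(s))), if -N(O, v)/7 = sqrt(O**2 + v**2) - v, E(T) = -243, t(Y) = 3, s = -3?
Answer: -243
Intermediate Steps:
z(P) = 0 (z(P) = 0*P = 0)
N(O, v) = -7*sqrt(O**2 + v**2) + 7*v (N(O, v) = -7*(sqrt(O**2 + v**2) - v) = -7*sqrt(O**2 + v**2) + 7*v)
E(677) - N(z(38), V(-9, t(s))) = -243 - (-7*sqrt(0**2 + 3**2) + 7*3) = -243 - (-7*sqrt(0 + 9) + 21) = -243 - (-7*sqrt(9) + 21) = -243 - (-7*3 + 21) = -243 - (-21 + 21) = -243 - 1*0 = -243 + 0 = -243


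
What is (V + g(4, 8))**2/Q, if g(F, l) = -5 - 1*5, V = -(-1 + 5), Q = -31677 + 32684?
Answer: 196/1007 ≈ 0.19464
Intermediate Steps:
Q = 1007
V = -4 (V = -1*4 = -4)
g(F, l) = -10 (g(F, l) = -5 - 5 = -10)
(V + g(4, 8))**2/Q = (-4 - 10)**2/1007 = (-14)**2*(1/1007) = 196*(1/1007) = 196/1007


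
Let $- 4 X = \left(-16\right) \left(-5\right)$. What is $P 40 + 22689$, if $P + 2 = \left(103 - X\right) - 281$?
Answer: $16289$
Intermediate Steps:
$X = -20$ ($X = - \frac{\left(-16\right) \left(-5\right)}{4} = \left(- \frac{1}{4}\right) 80 = -20$)
$P = -160$ ($P = -2 + \left(\left(103 - -20\right) - 281\right) = -2 + \left(\left(103 + 20\right) - 281\right) = -2 + \left(123 - 281\right) = -2 - 158 = -160$)
$P 40 + 22689 = \left(-160\right) 40 + 22689 = -6400 + 22689 = 16289$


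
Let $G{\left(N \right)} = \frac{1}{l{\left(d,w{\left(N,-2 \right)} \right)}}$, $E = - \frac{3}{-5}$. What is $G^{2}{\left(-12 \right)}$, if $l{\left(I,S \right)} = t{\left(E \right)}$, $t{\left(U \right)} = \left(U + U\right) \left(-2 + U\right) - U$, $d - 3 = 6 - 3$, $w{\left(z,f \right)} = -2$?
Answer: $\frac{625}{3249} \approx 0.19237$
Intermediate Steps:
$d = 6$ ($d = 3 + \left(6 - 3\right) = 3 + 3 = 6$)
$E = \frac{3}{5}$ ($E = \left(-3\right) \left(- \frac{1}{5}\right) = \frac{3}{5} \approx 0.6$)
$t{\left(U \right)} = - U + 2 U \left(-2 + U\right)$ ($t{\left(U \right)} = 2 U \left(-2 + U\right) - U = - U + 2 U \left(-2 + U\right)$)
$l{\left(I,S \right)} = - \frac{57}{25}$ ($l{\left(I,S \right)} = \frac{3 \left(-5 + 2 \cdot \frac{3}{5}\right)}{5} = \frac{3 \left(-5 + \frac{6}{5}\right)}{5} = \frac{3}{5} \left(- \frac{19}{5}\right) = - \frac{57}{25}$)
$G{\left(N \right)} = - \frac{25}{57}$ ($G{\left(N \right)} = \frac{1}{- \frac{57}{25}} = - \frac{25}{57}$)
$G^{2}{\left(-12 \right)} = \left(- \frac{25}{57}\right)^{2} = \frac{625}{3249}$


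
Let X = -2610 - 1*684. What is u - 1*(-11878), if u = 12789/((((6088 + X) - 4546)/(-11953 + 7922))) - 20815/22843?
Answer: 550981676955/13340312 ≈ 41302.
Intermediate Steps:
X = -3294 (X = -2610 - 684 = -3294)
u = 392525451019/13340312 (u = 12789/((((6088 - 3294) - 4546)/(-11953 + 7922))) - 20815/22843 = 12789/(((2794 - 4546)/(-4031))) - 20815*1/22843 = 12789/((-1752*(-1/4031))) - 20815/22843 = 12789/(1752/4031) - 20815/22843 = 12789*(4031/1752) - 20815/22843 = 17184153/584 - 20815/22843 = 392525451019/13340312 ≈ 29424.)
u - 1*(-11878) = 392525451019/13340312 - 1*(-11878) = 392525451019/13340312 + 11878 = 550981676955/13340312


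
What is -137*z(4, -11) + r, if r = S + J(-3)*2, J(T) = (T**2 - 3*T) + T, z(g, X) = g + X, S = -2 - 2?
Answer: 985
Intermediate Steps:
S = -4
z(g, X) = X + g
J(T) = T**2 - 2*T
r = 26 (r = -4 - 3*(-2 - 3)*2 = -4 - 3*(-5)*2 = -4 + 15*2 = -4 + 30 = 26)
-137*z(4, -11) + r = -137*(-11 + 4) + 26 = -137*(-7) + 26 = 959 + 26 = 985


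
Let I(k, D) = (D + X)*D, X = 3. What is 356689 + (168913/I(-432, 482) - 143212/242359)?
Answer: 20208673405499797/56656263430 ≈ 3.5669e+5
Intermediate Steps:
I(k, D) = D*(3 + D) (I(k, D) = (D + 3)*D = (3 + D)*D = D*(3 + D))
356689 + (168913/I(-432, 482) - 143212/242359) = 356689 + (168913/((482*(3 + 482))) - 143212/242359) = 356689 + (168913/((482*485)) - 143212*1/242359) = 356689 + (168913/233770 - 143212/242359) = 356689 + 7458916527/56656263430 = 20208673405499797/56656263430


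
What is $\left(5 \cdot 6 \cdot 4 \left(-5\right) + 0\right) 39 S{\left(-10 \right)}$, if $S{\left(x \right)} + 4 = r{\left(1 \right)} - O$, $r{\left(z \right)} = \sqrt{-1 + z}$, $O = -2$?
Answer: $46800$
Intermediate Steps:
$S{\left(x \right)} = -2$ ($S{\left(x \right)} = -4 + \left(\sqrt{-1 + 1} - -2\right) = -4 + \left(\sqrt{0} + 2\right) = -4 + \left(0 + 2\right) = -4 + 2 = -2$)
$\left(5 \cdot 6 \cdot 4 \left(-5\right) + 0\right) 39 S{\left(-10 \right)} = \left(5 \cdot 6 \cdot 4 \left(-5\right) + 0\right) 39 \left(-2\right) = \left(5 \cdot 24 \left(-5\right) + 0\right) 39 \left(-2\right) = \left(5 \left(-120\right) + 0\right) 39 \left(-2\right) = \left(-600 + 0\right) 39 \left(-2\right) = \left(-600\right) 39 \left(-2\right) = \left(-23400\right) \left(-2\right) = 46800$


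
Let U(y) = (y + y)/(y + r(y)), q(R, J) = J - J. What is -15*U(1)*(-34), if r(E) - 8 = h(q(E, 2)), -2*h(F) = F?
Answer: 340/3 ≈ 113.33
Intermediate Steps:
q(R, J) = 0
h(F) = -F/2
r(E) = 8 (r(E) = 8 - 1/2*0 = 8 + 0 = 8)
U(y) = 2*y/(8 + y) (U(y) = (y + y)/(y + 8) = (2*y)/(8 + y) = 2*y/(8 + y))
-15*U(1)*(-34) = -30/(8 + 1)*(-34) = -30/9*(-34) = -15*2/9*(-34) = -10/3*(-34) = 340/3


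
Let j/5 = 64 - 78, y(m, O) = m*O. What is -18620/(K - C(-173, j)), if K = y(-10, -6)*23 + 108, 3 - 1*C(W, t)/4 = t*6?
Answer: 4655/51 ≈ 91.275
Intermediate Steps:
y(m, O) = O*m
j = -70 (j = 5*(64 - 78) = 5*(-14) = -70)
C(W, t) = 12 - 24*t (C(W, t) = 12 - 4*t*6 = 12 - 24*t)
K = 1488 (K = -6*(-10)*23 + 108 = 60*23 + 108 = 1380 + 108 = 1488)
-18620/(K - C(-173, j)) = -18620/(1488 - (12 - 24*(-70))) = -18620/(1488 - (12 + 1680)) = -18620/(1488 - 1*1692) = -18620/(1488 - 1692) = -18620/(-204) = -18620*(-1/204) = 4655/51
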